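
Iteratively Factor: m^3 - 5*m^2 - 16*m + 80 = (m - 5)*(m^2 - 16) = (m - 5)*(m + 4)*(m - 4)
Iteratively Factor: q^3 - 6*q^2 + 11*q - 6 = (q - 2)*(q^2 - 4*q + 3) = (q - 3)*(q - 2)*(q - 1)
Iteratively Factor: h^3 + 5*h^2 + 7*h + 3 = (h + 1)*(h^2 + 4*h + 3) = (h + 1)^2*(h + 3)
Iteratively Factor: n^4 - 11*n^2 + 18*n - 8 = (n - 1)*(n^3 + n^2 - 10*n + 8) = (n - 1)^2*(n^2 + 2*n - 8) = (n - 1)^2*(n + 4)*(n - 2)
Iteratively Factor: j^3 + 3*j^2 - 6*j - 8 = (j - 2)*(j^2 + 5*j + 4) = (j - 2)*(j + 4)*(j + 1)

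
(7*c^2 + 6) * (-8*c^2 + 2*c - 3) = -56*c^4 + 14*c^3 - 69*c^2 + 12*c - 18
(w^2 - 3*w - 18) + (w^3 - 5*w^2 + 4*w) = w^3 - 4*w^2 + w - 18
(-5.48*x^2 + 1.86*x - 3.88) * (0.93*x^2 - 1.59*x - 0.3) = -5.0964*x^4 + 10.443*x^3 - 4.9218*x^2 + 5.6112*x + 1.164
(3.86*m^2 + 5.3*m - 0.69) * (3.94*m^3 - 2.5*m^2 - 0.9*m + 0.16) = 15.2084*m^5 + 11.232*m^4 - 19.4426*m^3 - 2.4274*m^2 + 1.469*m - 0.1104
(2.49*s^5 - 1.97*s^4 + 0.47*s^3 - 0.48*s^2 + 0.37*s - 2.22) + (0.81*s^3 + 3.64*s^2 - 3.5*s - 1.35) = 2.49*s^5 - 1.97*s^4 + 1.28*s^3 + 3.16*s^2 - 3.13*s - 3.57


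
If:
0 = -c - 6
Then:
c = -6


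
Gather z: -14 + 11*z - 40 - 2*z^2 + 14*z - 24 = -2*z^2 + 25*z - 78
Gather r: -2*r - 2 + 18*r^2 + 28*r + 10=18*r^2 + 26*r + 8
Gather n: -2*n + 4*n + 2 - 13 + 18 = 2*n + 7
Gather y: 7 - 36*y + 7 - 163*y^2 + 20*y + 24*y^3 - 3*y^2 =24*y^3 - 166*y^2 - 16*y + 14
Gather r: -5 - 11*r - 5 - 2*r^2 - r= -2*r^2 - 12*r - 10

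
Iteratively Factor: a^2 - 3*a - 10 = (a - 5)*(a + 2)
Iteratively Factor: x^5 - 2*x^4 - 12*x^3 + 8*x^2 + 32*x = (x)*(x^4 - 2*x^3 - 12*x^2 + 8*x + 32) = x*(x + 2)*(x^3 - 4*x^2 - 4*x + 16) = x*(x + 2)^2*(x^2 - 6*x + 8) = x*(x - 2)*(x + 2)^2*(x - 4)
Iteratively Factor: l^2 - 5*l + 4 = (l - 1)*(l - 4)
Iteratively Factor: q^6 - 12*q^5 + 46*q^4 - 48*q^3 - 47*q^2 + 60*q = (q - 1)*(q^5 - 11*q^4 + 35*q^3 - 13*q^2 - 60*q) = (q - 4)*(q - 1)*(q^4 - 7*q^3 + 7*q^2 + 15*q) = (q - 5)*(q - 4)*(q - 1)*(q^3 - 2*q^2 - 3*q) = (q - 5)*(q - 4)*(q - 3)*(q - 1)*(q^2 + q) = q*(q - 5)*(q - 4)*(q - 3)*(q - 1)*(q + 1)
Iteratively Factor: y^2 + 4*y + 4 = (y + 2)*(y + 2)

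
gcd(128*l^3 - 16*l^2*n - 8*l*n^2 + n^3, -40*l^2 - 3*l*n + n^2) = 8*l - n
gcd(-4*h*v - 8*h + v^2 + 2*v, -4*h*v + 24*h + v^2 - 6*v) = -4*h + v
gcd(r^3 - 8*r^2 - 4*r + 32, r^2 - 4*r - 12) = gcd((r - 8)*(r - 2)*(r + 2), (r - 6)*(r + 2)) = r + 2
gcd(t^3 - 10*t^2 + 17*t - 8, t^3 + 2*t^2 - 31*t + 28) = t - 1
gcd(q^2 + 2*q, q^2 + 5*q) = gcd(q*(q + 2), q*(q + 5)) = q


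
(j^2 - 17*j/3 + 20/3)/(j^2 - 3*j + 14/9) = 3*(3*j^2 - 17*j + 20)/(9*j^2 - 27*j + 14)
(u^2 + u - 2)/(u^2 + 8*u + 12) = (u - 1)/(u + 6)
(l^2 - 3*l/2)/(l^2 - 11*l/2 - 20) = l*(3 - 2*l)/(-2*l^2 + 11*l + 40)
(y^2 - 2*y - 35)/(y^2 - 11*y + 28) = (y + 5)/(y - 4)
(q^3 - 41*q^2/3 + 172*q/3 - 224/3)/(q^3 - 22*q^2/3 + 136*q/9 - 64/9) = 3*(q - 7)/(3*q - 2)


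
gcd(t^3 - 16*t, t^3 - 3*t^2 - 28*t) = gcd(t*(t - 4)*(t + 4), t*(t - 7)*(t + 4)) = t^2 + 4*t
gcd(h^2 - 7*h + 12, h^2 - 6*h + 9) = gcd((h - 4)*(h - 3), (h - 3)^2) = h - 3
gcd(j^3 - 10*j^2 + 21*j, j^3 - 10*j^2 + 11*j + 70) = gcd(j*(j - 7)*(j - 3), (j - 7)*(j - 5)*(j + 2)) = j - 7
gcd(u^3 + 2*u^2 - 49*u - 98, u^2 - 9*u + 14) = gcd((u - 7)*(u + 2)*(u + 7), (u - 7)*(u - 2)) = u - 7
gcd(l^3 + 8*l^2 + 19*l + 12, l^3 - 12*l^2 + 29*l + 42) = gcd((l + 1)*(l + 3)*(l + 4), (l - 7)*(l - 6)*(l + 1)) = l + 1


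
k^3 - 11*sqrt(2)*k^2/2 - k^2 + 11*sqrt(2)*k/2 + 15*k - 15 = (k - 1)*(k - 3*sqrt(2))*(k - 5*sqrt(2)/2)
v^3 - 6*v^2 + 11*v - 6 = (v - 3)*(v - 2)*(v - 1)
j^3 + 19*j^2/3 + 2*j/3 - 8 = (j - 1)*(j + 4/3)*(j + 6)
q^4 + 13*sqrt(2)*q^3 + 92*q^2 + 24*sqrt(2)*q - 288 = (q - sqrt(2))*(q + 2*sqrt(2))*(q + 6*sqrt(2))^2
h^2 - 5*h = h*(h - 5)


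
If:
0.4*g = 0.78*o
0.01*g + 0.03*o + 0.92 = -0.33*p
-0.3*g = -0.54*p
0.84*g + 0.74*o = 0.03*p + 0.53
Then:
No Solution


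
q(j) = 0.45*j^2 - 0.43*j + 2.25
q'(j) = 0.9*j - 0.43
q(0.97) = 2.26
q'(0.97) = 0.44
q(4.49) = 9.39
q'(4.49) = 3.61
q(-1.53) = 3.96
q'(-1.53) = -1.81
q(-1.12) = 3.30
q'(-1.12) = -1.44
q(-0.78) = 2.86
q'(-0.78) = -1.13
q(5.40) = 13.05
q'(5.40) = 4.43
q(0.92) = 2.24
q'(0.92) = 0.40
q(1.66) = 2.78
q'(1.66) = 1.06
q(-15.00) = 109.95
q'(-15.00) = -13.93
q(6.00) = 15.87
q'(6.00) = 4.97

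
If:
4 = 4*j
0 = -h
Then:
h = 0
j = 1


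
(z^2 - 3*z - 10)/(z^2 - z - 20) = (z + 2)/(z + 4)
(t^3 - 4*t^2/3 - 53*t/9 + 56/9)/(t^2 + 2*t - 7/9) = (3*t^2 - 11*t + 8)/(3*t - 1)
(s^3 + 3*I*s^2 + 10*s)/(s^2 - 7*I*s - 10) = s*(s + 5*I)/(s - 5*I)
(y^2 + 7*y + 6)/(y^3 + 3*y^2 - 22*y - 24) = 1/(y - 4)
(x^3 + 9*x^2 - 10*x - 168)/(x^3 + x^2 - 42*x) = (x^2 + 2*x - 24)/(x*(x - 6))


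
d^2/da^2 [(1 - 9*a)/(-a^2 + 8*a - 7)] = 2*((73 - 27*a)*(a^2 - 8*a + 7) + 4*(a - 4)^2*(9*a - 1))/(a^2 - 8*a + 7)^3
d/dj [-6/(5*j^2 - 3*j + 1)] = 6*(10*j - 3)/(5*j^2 - 3*j + 1)^2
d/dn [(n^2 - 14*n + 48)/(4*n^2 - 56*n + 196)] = (n - 7)/(2*(n^2 - 14*n + 49)^2)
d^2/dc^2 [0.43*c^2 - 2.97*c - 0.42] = 0.860000000000000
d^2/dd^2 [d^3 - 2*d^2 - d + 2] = 6*d - 4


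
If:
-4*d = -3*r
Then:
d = 3*r/4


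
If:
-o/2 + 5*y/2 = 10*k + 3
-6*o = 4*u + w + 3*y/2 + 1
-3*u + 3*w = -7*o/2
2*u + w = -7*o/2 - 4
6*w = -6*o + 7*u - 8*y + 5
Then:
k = -143/355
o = 717/142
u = -747/142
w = -3167/284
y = 85/142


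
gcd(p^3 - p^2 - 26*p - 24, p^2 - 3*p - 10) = 1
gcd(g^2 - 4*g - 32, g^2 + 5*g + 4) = g + 4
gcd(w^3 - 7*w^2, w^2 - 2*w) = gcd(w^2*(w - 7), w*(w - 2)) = w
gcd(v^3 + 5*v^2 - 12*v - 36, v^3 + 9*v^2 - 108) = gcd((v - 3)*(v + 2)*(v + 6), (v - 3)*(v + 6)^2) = v^2 + 3*v - 18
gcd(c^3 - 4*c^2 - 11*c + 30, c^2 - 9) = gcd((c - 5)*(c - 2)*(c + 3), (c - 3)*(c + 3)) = c + 3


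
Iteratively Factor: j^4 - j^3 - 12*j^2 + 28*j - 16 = (j - 1)*(j^3 - 12*j + 16) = (j - 2)*(j - 1)*(j^2 + 2*j - 8) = (j - 2)^2*(j - 1)*(j + 4)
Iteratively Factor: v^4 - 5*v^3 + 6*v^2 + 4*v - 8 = (v - 2)*(v^3 - 3*v^2 + 4) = (v - 2)^2*(v^2 - v - 2) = (v - 2)^3*(v + 1)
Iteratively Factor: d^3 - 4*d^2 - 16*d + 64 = (d - 4)*(d^2 - 16) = (d - 4)*(d + 4)*(d - 4)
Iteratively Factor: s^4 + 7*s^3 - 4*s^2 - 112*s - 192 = (s + 4)*(s^3 + 3*s^2 - 16*s - 48) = (s + 3)*(s + 4)*(s^2 - 16) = (s + 3)*(s + 4)^2*(s - 4)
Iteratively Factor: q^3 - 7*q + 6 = (q + 3)*(q^2 - 3*q + 2) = (q - 2)*(q + 3)*(q - 1)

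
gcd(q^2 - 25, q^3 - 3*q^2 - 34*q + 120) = q - 5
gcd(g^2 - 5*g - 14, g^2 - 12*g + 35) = g - 7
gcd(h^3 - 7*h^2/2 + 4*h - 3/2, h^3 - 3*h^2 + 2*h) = h - 1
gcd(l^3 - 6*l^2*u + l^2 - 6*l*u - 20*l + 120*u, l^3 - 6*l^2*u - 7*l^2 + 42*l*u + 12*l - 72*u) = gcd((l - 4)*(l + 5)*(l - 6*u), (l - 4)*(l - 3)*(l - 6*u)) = -l^2 + 6*l*u + 4*l - 24*u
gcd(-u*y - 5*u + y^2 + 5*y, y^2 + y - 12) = 1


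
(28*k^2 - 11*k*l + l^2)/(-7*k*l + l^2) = (-4*k + l)/l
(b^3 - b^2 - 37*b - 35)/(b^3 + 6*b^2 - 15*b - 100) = (b^2 - 6*b - 7)/(b^2 + b - 20)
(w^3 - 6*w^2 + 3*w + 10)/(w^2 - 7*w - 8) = (w^2 - 7*w + 10)/(w - 8)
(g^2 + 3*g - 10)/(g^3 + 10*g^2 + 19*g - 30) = (g - 2)/(g^2 + 5*g - 6)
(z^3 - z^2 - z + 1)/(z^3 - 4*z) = (z^3 - z^2 - z + 1)/(z*(z^2 - 4))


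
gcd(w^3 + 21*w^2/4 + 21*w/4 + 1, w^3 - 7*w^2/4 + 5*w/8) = 1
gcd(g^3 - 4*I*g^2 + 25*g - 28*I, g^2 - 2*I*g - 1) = g - I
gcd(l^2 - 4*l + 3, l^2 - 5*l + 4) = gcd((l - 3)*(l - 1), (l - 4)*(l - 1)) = l - 1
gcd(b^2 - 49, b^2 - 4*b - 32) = 1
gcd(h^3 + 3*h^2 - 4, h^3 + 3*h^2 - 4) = h^3 + 3*h^2 - 4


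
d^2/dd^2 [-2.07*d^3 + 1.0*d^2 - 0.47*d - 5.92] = 2.0 - 12.42*d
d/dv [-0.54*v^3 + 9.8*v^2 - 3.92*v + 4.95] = -1.62*v^2 + 19.6*v - 3.92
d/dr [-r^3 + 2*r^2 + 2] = r*(4 - 3*r)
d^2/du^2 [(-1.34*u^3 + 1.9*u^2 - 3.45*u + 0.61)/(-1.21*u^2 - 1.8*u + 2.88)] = (1.77635683940025e-15*u^4 + 36.401154*u^3 - 86.764686*u^2 + 130.850856*u - 3.953376)/(1.771561*u^6 + 7.90614*u^5 - 0.888624*u^4 - 31.80384*u^3 + 2.11507199999999*u^2 + 44.78976*u - 23.887872)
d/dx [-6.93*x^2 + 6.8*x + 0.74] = 6.8 - 13.86*x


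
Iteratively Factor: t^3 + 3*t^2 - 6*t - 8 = (t - 2)*(t^2 + 5*t + 4) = (t - 2)*(t + 4)*(t + 1)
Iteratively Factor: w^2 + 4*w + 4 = (w + 2)*(w + 2)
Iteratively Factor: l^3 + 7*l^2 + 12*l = (l)*(l^2 + 7*l + 12) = l*(l + 4)*(l + 3)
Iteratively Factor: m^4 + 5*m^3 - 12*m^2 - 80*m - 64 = (m + 4)*(m^3 + m^2 - 16*m - 16) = (m + 4)^2*(m^2 - 3*m - 4) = (m - 4)*(m + 4)^2*(m + 1)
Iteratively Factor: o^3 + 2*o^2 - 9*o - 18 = (o + 2)*(o^2 - 9) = (o + 2)*(o + 3)*(o - 3)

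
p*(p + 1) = p^2 + p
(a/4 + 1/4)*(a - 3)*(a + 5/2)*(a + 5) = a^4/4 + 11*a^3/8 - 11*a^2/8 - 95*a/8 - 75/8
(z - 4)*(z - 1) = z^2 - 5*z + 4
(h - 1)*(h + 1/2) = h^2 - h/2 - 1/2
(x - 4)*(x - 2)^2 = x^3 - 8*x^2 + 20*x - 16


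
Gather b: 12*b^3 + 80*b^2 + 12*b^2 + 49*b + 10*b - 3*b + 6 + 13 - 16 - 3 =12*b^3 + 92*b^2 + 56*b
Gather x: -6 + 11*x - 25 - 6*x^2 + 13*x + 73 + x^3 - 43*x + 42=x^3 - 6*x^2 - 19*x + 84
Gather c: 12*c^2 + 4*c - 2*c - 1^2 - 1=12*c^2 + 2*c - 2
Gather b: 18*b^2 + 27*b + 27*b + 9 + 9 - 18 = 18*b^2 + 54*b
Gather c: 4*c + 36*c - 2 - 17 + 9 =40*c - 10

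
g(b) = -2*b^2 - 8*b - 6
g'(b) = -4*b - 8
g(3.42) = -56.75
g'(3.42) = -21.68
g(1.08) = -16.97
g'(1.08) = -12.32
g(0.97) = -15.64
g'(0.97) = -11.88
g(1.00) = -16.00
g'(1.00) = -12.00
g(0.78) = -13.46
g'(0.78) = -11.12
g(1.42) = -21.39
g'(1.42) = -13.68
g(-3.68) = -3.64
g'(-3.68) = 6.72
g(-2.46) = 1.58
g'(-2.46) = 1.84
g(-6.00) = -30.00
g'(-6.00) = 16.00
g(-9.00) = -96.00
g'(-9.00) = 28.00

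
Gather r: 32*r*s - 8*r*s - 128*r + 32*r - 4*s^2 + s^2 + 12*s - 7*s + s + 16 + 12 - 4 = r*(24*s - 96) - 3*s^2 + 6*s + 24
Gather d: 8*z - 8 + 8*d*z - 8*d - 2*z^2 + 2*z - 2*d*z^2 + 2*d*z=d*(-2*z^2 + 10*z - 8) - 2*z^2 + 10*z - 8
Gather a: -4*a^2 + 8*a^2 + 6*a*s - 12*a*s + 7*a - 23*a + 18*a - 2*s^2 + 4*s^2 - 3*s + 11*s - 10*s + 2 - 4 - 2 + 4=4*a^2 + a*(2 - 6*s) + 2*s^2 - 2*s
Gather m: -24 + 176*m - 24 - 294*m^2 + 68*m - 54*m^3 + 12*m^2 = -54*m^3 - 282*m^2 + 244*m - 48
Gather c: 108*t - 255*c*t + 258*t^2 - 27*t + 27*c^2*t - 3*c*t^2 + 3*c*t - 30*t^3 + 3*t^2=27*c^2*t + c*(-3*t^2 - 252*t) - 30*t^3 + 261*t^2 + 81*t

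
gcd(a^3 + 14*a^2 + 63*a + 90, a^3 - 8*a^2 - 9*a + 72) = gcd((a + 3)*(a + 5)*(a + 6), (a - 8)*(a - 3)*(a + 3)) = a + 3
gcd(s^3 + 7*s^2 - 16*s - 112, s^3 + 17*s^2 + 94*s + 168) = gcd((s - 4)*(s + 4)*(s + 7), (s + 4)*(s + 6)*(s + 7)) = s^2 + 11*s + 28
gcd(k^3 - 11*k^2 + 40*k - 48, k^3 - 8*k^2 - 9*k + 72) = k - 3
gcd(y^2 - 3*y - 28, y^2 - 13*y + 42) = y - 7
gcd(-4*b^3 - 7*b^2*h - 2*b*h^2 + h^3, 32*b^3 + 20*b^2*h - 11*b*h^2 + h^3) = 4*b^2 + 3*b*h - h^2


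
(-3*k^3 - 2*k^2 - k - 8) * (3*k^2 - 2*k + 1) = -9*k^5 - 2*k^3 - 24*k^2 + 15*k - 8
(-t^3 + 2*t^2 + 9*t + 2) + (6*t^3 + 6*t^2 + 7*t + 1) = 5*t^3 + 8*t^2 + 16*t + 3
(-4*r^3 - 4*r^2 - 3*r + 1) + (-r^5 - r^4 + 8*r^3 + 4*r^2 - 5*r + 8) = -r^5 - r^4 + 4*r^3 - 8*r + 9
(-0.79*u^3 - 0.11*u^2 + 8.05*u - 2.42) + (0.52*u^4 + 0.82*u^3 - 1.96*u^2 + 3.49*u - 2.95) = 0.52*u^4 + 0.0299999999999999*u^3 - 2.07*u^2 + 11.54*u - 5.37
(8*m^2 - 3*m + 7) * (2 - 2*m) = -16*m^3 + 22*m^2 - 20*m + 14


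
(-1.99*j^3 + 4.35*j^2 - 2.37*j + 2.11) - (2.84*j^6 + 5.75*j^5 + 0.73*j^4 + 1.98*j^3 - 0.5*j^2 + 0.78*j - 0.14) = -2.84*j^6 - 5.75*j^5 - 0.73*j^4 - 3.97*j^3 + 4.85*j^2 - 3.15*j + 2.25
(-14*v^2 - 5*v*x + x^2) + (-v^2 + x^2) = -15*v^2 - 5*v*x + 2*x^2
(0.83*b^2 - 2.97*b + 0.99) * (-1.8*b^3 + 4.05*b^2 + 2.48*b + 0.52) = -1.494*b^5 + 8.7075*b^4 - 11.7521*b^3 - 2.9245*b^2 + 0.9108*b + 0.5148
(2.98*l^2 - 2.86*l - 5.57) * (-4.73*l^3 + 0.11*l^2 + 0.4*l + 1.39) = -14.0954*l^5 + 13.8556*l^4 + 27.2235*l^3 + 2.3855*l^2 - 6.2034*l - 7.7423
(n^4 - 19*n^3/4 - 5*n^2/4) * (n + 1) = n^5 - 15*n^4/4 - 6*n^3 - 5*n^2/4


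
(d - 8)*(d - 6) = d^2 - 14*d + 48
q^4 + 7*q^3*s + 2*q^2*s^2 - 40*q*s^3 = q*(q - 2*s)*(q + 4*s)*(q + 5*s)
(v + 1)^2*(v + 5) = v^3 + 7*v^2 + 11*v + 5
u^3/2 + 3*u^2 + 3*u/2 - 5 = (u/2 + 1)*(u - 1)*(u + 5)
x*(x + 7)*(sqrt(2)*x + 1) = sqrt(2)*x^3 + x^2 + 7*sqrt(2)*x^2 + 7*x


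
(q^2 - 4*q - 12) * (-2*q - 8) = -2*q^3 + 56*q + 96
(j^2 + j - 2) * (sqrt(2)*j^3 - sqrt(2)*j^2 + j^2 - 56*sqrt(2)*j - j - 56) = sqrt(2)*j^5 + j^4 - 59*sqrt(2)*j^3 - 54*sqrt(2)*j^2 - 59*j^2 - 54*j + 112*sqrt(2)*j + 112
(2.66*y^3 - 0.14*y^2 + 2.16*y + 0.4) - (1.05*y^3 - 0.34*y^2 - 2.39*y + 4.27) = 1.61*y^3 + 0.2*y^2 + 4.55*y - 3.87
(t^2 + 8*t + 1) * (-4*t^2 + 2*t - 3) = -4*t^4 - 30*t^3 + 9*t^2 - 22*t - 3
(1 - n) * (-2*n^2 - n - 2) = 2*n^3 - n^2 + n - 2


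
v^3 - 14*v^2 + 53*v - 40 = (v - 8)*(v - 5)*(v - 1)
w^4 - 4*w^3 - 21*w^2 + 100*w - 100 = (w - 5)*(w - 2)^2*(w + 5)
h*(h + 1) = h^2 + h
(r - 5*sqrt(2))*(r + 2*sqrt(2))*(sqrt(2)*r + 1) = sqrt(2)*r^3 - 5*r^2 - 23*sqrt(2)*r - 20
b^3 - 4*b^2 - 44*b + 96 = (b - 8)*(b - 2)*(b + 6)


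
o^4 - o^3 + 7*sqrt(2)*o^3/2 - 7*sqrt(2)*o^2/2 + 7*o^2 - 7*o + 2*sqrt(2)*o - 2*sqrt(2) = (o - 1)*(o + sqrt(2)/2)*(o + sqrt(2))*(o + 2*sqrt(2))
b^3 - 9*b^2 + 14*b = b*(b - 7)*(b - 2)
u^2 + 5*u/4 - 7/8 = (u - 1/2)*(u + 7/4)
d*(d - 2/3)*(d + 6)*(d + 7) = d^4 + 37*d^3/3 + 100*d^2/3 - 28*d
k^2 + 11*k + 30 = (k + 5)*(k + 6)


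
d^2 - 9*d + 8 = (d - 8)*(d - 1)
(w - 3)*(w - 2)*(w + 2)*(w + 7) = w^4 + 4*w^3 - 25*w^2 - 16*w + 84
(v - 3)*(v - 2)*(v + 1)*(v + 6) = v^4 + 2*v^3 - 23*v^2 + 12*v + 36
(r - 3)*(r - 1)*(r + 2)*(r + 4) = r^4 + 2*r^3 - 13*r^2 - 14*r + 24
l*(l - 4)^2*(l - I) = l^4 - 8*l^3 - I*l^3 + 16*l^2 + 8*I*l^2 - 16*I*l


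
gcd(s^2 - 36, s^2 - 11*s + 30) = s - 6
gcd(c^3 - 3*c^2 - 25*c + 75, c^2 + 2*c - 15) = c^2 + 2*c - 15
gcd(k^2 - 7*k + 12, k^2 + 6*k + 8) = 1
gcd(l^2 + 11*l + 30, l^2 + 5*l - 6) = l + 6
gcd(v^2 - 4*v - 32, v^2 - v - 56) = v - 8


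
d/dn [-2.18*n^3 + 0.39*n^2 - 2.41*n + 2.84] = -6.54*n^2 + 0.78*n - 2.41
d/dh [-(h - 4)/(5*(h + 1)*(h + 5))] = (h^2 - 8*h - 29)/(5*(h^4 + 12*h^3 + 46*h^2 + 60*h + 25))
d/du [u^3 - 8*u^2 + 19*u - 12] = 3*u^2 - 16*u + 19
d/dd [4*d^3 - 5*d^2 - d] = 12*d^2 - 10*d - 1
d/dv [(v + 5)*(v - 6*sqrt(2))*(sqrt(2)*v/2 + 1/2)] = 3*sqrt(2)*v^2/2 - 11*v + 5*sqrt(2)*v - 55/2 - 3*sqrt(2)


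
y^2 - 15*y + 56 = (y - 8)*(y - 7)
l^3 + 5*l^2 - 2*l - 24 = (l - 2)*(l + 3)*(l + 4)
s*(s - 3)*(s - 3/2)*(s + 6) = s^4 + 3*s^3/2 - 45*s^2/2 + 27*s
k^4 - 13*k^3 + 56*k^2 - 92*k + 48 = (k - 6)*(k - 4)*(k - 2)*(k - 1)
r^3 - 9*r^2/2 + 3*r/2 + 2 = (r - 4)*(r - 1)*(r + 1/2)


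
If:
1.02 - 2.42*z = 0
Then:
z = 0.42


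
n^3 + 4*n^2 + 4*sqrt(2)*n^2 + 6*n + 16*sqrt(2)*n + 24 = (n + 4)*(n + sqrt(2))*(n + 3*sqrt(2))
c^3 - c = c*(c - 1)*(c + 1)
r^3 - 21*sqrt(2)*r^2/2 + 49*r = r*(r - 7*sqrt(2))*(r - 7*sqrt(2)/2)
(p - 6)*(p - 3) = p^2 - 9*p + 18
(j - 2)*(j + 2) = j^2 - 4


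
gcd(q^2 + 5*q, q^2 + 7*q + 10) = q + 5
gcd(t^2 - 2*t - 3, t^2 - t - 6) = t - 3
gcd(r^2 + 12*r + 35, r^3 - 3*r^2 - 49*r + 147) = r + 7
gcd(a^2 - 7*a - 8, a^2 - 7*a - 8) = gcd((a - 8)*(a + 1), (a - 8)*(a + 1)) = a^2 - 7*a - 8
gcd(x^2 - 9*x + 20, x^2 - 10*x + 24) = x - 4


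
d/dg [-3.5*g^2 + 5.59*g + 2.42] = 5.59 - 7.0*g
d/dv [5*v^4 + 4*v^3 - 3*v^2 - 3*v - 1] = 20*v^3 + 12*v^2 - 6*v - 3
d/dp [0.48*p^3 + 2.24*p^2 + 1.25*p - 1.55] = 1.44*p^2 + 4.48*p + 1.25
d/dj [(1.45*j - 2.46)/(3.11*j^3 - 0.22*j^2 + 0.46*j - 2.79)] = (-9.019*j^3 + 23.2708*j^2 - 1.0824*j - 2.9139)/(9.6721*j^6 - 1.3684*j^5 + 2.9096*j^4 - 17.5562*j^3 + 1.4392*j^2 - 2.5668*j + 7.7841)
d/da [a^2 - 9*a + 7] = 2*a - 9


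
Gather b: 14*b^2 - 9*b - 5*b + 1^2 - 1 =14*b^2 - 14*b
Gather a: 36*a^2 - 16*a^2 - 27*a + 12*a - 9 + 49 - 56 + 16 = 20*a^2 - 15*a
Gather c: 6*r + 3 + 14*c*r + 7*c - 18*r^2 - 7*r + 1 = c*(14*r + 7) - 18*r^2 - r + 4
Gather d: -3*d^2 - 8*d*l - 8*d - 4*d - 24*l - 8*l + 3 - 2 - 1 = -3*d^2 + d*(-8*l - 12) - 32*l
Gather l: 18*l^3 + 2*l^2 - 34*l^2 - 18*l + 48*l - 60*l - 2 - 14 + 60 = 18*l^3 - 32*l^2 - 30*l + 44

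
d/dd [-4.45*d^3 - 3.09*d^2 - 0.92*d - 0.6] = -13.35*d^2 - 6.18*d - 0.92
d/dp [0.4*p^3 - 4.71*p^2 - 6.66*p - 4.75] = 1.2*p^2 - 9.42*p - 6.66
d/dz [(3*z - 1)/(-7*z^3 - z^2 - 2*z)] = 2*(21*z^3 - 9*z^2 - z - 1)/(z^2*(49*z^4 + 14*z^3 + 29*z^2 + 4*z + 4))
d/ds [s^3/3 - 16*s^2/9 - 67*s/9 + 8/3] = s^2 - 32*s/9 - 67/9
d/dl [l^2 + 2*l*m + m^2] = 2*l + 2*m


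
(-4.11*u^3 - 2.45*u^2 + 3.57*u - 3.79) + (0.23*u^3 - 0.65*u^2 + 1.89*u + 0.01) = -3.88*u^3 - 3.1*u^2 + 5.46*u - 3.78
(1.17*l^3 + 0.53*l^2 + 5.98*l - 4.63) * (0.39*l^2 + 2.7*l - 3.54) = 0.4563*l^5 + 3.3657*l^4 - 0.3786*l^3 + 12.4641*l^2 - 33.6702*l + 16.3902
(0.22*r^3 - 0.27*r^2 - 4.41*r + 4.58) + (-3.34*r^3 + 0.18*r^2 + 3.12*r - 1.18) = -3.12*r^3 - 0.09*r^2 - 1.29*r + 3.4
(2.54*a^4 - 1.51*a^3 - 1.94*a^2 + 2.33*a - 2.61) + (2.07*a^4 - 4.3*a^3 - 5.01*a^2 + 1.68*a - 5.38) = 4.61*a^4 - 5.81*a^3 - 6.95*a^2 + 4.01*a - 7.99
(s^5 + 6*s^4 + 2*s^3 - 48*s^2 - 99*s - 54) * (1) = s^5 + 6*s^4 + 2*s^3 - 48*s^2 - 99*s - 54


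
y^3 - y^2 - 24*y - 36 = (y - 6)*(y + 2)*(y + 3)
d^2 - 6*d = d*(d - 6)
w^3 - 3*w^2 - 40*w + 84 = (w - 7)*(w - 2)*(w + 6)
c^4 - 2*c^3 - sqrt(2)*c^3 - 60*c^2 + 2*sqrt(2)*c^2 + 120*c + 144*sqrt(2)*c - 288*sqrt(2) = (c - 2)*(c - 4*sqrt(2))*(c - 3*sqrt(2))*(c + 6*sqrt(2))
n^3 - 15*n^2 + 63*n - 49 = (n - 7)^2*(n - 1)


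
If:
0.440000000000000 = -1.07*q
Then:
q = -0.41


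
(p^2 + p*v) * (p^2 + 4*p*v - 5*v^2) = p^4 + 5*p^3*v - p^2*v^2 - 5*p*v^3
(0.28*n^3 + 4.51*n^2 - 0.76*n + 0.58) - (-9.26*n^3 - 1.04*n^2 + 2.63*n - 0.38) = 9.54*n^3 + 5.55*n^2 - 3.39*n + 0.96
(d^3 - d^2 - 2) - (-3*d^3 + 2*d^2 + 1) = 4*d^3 - 3*d^2 - 3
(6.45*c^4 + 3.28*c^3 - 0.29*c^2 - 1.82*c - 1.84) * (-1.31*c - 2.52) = -8.4495*c^5 - 20.5508*c^4 - 7.8857*c^3 + 3.115*c^2 + 6.9968*c + 4.6368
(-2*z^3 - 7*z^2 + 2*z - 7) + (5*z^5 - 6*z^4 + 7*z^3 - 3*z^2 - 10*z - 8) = 5*z^5 - 6*z^4 + 5*z^3 - 10*z^2 - 8*z - 15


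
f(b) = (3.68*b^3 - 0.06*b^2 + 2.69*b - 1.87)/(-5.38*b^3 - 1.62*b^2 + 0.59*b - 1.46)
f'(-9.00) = -0.00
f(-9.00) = -0.72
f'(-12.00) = -0.00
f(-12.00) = -0.71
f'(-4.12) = -0.04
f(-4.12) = -0.79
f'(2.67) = -0.00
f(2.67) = -0.66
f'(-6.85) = -0.01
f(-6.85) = -0.73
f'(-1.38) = -2.40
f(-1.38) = -1.75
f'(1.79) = -0.02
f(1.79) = -0.65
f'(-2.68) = -0.16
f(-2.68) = -0.90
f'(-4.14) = -0.04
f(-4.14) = -0.79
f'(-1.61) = -1.13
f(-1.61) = -1.37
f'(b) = (11.04*b^2 - 0.12*b + 2.69)/(-5.38*b^3 - 1.62*b^2 + 0.59*b - 1.46) + (16.14*b^2 + 3.24*b - 0.59)*(3.68*b^3 - 0.06*b^2 + 2.69*b - 1.87)/(-5.38*b^3 - 1.62*b^2 + 0.59*b - 1.46)^2 = (-6.2844*b^4 + 33.2868*b^3 - 41.9778*b^2 - 5.8836*b - 2.8241)/(28.9444*b^6 + 17.4312*b^5 - 3.724*b^4 + 13.798*b^3 + 5.0785*b^2 - 1.7228*b + 2.1316)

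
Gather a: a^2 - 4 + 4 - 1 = a^2 - 1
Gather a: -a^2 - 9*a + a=-a^2 - 8*a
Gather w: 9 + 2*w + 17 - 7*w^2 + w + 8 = -7*w^2 + 3*w + 34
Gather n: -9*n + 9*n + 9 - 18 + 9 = 0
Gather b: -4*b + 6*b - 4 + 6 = 2*b + 2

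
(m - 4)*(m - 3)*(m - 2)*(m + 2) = m^4 - 7*m^3 + 8*m^2 + 28*m - 48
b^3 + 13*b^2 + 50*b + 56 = (b + 2)*(b + 4)*(b + 7)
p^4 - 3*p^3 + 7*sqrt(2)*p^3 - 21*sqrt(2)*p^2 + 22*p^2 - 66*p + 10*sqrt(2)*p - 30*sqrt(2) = (p - 3)*(p + sqrt(2))^2*(p + 5*sqrt(2))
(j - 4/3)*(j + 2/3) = j^2 - 2*j/3 - 8/9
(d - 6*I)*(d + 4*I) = d^2 - 2*I*d + 24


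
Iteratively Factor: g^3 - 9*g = (g + 3)*(g^2 - 3*g) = g*(g + 3)*(g - 3)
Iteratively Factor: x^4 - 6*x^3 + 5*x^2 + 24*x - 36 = (x - 3)*(x^3 - 3*x^2 - 4*x + 12) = (x - 3)*(x - 2)*(x^2 - x - 6) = (x - 3)*(x - 2)*(x + 2)*(x - 3)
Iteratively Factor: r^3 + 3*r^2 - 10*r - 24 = (r + 4)*(r^2 - r - 6) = (r - 3)*(r + 4)*(r + 2)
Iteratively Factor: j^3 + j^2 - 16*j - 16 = (j + 4)*(j^2 - 3*j - 4) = (j + 1)*(j + 4)*(j - 4)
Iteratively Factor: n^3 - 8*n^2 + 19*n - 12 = (n - 3)*(n^2 - 5*n + 4) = (n - 3)*(n - 1)*(n - 4)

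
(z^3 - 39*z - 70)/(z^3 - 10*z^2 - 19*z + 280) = (z + 2)/(z - 8)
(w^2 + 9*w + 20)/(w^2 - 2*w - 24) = (w + 5)/(w - 6)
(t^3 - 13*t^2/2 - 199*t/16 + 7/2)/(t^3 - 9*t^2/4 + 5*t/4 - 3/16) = (4*t^2 - 25*t - 56)/(4*t^2 - 8*t + 3)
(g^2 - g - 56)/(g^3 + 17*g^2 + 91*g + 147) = (g - 8)/(g^2 + 10*g + 21)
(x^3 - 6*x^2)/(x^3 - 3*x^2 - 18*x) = x/(x + 3)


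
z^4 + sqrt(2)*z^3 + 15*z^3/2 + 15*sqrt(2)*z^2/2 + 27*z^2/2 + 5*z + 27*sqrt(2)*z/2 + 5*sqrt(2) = (z + 1/2)*(z + 2)*(z + 5)*(z + sqrt(2))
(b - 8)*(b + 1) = b^2 - 7*b - 8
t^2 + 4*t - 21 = (t - 3)*(t + 7)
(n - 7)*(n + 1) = n^2 - 6*n - 7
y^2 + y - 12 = (y - 3)*(y + 4)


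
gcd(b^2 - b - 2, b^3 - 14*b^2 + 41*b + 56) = b + 1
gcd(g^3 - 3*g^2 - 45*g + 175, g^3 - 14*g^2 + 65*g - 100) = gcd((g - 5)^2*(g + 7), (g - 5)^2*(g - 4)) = g^2 - 10*g + 25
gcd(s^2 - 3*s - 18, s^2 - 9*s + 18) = s - 6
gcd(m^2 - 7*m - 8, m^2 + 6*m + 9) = 1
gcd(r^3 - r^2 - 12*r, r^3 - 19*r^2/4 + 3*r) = r^2 - 4*r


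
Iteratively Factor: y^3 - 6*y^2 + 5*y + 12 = (y + 1)*(y^2 - 7*y + 12) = (y - 4)*(y + 1)*(y - 3)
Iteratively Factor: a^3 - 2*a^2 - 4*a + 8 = (a + 2)*(a^2 - 4*a + 4) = (a - 2)*(a + 2)*(a - 2)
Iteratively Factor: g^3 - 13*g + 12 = (g - 1)*(g^2 + g - 12) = (g - 3)*(g - 1)*(g + 4)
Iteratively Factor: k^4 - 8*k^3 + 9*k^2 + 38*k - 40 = (k - 1)*(k^3 - 7*k^2 + 2*k + 40) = (k - 4)*(k - 1)*(k^2 - 3*k - 10) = (k - 4)*(k - 1)*(k + 2)*(k - 5)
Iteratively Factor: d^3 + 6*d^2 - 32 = (d + 4)*(d^2 + 2*d - 8) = (d + 4)^2*(d - 2)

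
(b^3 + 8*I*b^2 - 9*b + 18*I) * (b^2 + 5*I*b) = b^5 + 13*I*b^4 - 49*b^3 - 27*I*b^2 - 90*b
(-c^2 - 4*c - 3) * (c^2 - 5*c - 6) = -c^4 + c^3 + 23*c^2 + 39*c + 18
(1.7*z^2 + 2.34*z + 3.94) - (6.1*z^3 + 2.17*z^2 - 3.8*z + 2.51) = -6.1*z^3 - 0.47*z^2 + 6.14*z + 1.43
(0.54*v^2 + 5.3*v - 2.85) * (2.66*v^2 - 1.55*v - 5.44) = 1.4364*v^4 + 13.261*v^3 - 18.7336*v^2 - 24.4145*v + 15.504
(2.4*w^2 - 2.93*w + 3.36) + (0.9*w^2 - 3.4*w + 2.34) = 3.3*w^2 - 6.33*w + 5.7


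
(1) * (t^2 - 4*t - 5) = t^2 - 4*t - 5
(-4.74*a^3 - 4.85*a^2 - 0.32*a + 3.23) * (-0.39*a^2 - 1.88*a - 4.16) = 1.8486*a^5 + 10.8027*a^4 + 28.9612*a^3 + 19.5179*a^2 - 4.7412*a - 13.4368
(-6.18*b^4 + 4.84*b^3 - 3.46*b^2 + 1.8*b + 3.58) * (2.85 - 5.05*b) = 31.209*b^5 - 42.055*b^4 + 31.267*b^3 - 18.951*b^2 - 12.949*b + 10.203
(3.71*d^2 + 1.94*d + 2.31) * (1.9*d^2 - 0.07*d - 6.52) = 7.049*d^4 + 3.4263*d^3 - 19.936*d^2 - 12.8105*d - 15.0612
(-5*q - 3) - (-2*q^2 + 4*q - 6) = 2*q^2 - 9*q + 3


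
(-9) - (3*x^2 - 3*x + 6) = -3*x^2 + 3*x - 15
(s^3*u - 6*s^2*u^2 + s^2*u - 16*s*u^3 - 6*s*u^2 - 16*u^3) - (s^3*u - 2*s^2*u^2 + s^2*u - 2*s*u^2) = -4*s^2*u^2 - 16*s*u^3 - 4*s*u^2 - 16*u^3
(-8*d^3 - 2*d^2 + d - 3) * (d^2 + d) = -8*d^5 - 10*d^4 - d^3 - 2*d^2 - 3*d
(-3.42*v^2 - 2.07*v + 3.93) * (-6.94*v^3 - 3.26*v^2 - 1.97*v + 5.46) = 23.7348*v^5 + 25.515*v^4 - 13.7886*v^3 - 27.4071*v^2 - 19.0443*v + 21.4578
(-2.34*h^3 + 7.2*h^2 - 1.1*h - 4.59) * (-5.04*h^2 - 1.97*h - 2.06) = 11.7936*h^5 - 31.6782*h^4 - 3.8196*h^3 + 10.4686*h^2 + 11.3083*h + 9.4554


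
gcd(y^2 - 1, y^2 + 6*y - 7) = y - 1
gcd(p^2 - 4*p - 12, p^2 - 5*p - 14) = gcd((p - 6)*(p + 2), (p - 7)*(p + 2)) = p + 2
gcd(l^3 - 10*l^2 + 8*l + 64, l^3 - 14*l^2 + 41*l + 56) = l - 8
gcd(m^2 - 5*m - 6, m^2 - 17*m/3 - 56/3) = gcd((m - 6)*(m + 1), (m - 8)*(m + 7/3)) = 1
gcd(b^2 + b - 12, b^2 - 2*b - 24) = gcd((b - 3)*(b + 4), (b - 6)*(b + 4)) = b + 4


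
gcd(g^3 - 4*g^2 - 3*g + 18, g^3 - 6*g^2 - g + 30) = g^2 - g - 6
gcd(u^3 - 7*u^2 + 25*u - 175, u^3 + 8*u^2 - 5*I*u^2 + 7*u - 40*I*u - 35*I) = u - 5*I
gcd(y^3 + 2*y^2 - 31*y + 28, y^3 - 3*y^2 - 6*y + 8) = y^2 - 5*y + 4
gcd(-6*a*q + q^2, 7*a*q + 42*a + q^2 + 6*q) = 1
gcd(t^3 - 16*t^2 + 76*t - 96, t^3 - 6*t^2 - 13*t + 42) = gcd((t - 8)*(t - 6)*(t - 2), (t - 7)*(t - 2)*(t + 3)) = t - 2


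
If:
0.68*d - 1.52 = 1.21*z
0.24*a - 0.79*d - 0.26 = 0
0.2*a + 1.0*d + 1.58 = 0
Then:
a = -2.48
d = -1.08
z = -1.87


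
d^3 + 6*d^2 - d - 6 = (d - 1)*(d + 1)*(d + 6)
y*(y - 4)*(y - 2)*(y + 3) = y^4 - 3*y^3 - 10*y^2 + 24*y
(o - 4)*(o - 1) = o^2 - 5*o + 4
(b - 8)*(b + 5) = b^2 - 3*b - 40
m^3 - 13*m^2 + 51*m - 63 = (m - 7)*(m - 3)^2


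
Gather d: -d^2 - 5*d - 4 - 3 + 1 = -d^2 - 5*d - 6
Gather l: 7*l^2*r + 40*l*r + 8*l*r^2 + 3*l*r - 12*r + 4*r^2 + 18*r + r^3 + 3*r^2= 7*l^2*r + l*(8*r^2 + 43*r) + r^3 + 7*r^2 + 6*r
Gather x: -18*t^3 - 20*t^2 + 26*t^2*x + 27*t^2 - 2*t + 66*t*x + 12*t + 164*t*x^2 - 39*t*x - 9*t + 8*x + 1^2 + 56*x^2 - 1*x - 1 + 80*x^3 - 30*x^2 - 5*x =-18*t^3 + 7*t^2 + t + 80*x^3 + x^2*(164*t + 26) + x*(26*t^2 + 27*t + 2)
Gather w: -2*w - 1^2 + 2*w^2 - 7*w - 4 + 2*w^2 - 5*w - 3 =4*w^2 - 14*w - 8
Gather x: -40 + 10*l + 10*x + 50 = 10*l + 10*x + 10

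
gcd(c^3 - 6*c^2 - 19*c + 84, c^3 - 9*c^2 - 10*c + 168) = c^2 - 3*c - 28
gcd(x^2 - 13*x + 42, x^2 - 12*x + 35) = x - 7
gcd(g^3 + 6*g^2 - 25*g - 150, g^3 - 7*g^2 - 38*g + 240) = g^2 + g - 30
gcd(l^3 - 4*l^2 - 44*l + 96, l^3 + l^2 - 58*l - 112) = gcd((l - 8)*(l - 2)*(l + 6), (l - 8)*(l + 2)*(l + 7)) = l - 8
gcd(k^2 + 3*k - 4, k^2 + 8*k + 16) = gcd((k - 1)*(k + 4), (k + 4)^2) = k + 4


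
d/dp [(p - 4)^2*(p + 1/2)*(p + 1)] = 4*p^3 - 39*p^2/2 + 9*p + 20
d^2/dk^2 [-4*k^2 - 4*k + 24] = -8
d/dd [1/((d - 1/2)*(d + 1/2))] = -32*d/(16*d^4 - 8*d^2 + 1)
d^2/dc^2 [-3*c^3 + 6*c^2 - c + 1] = 12 - 18*c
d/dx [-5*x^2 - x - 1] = -10*x - 1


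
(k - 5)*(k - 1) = k^2 - 6*k + 5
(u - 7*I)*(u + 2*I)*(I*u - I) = I*u^3 + 5*u^2 - I*u^2 - 5*u + 14*I*u - 14*I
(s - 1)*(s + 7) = s^2 + 6*s - 7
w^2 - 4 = (w - 2)*(w + 2)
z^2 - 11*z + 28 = (z - 7)*(z - 4)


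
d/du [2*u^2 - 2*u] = 4*u - 2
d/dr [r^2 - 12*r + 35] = 2*r - 12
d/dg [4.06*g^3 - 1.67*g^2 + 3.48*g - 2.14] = 12.18*g^2 - 3.34*g + 3.48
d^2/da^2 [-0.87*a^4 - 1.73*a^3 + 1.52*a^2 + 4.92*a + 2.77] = -10.44*a^2 - 10.38*a + 3.04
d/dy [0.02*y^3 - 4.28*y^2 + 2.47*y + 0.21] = 0.06*y^2 - 8.56*y + 2.47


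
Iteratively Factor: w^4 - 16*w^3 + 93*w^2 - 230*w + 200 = (w - 4)*(w^3 - 12*w^2 + 45*w - 50) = (w - 4)*(w - 2)*(w^2 - 10*w + 25) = (w - 5)*(w - 4)*(w - 2)*(w - 5)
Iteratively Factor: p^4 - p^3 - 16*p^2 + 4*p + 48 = (p - 4)*(p^3 + 3*p^2 - 4*p - 12) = (p - 4)*(p + 2)*(p^2 + p - 6) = (p - 4)*(p - 2)*(p + 2)*(p + 3)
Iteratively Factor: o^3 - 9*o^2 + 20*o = (o - 5)*(o^2 - 4*o) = o*(o - 5)*(o - 4)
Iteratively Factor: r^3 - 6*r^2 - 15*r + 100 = (r - 5)*(r^2 - r - 20) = (r - 5)*(r + 4)*(r - 5)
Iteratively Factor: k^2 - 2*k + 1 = (k - 1)*(k - 1)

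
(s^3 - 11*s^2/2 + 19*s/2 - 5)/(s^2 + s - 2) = (s^2 - 9*s/2 + 5)/(s + 2)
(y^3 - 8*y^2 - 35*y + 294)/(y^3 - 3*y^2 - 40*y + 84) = (y - 7)/(y - 2)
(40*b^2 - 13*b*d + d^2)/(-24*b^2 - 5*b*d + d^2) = (-5*b + d)/(3*b + d)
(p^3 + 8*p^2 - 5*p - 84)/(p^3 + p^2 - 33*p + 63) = (p + 4)/(p - 3)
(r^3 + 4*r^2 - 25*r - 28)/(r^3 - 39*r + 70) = (r^2 - 3*r - 4)/(r^2 - 7*r + 10)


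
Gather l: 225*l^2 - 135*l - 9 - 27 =225*l^2 - 135*l - 36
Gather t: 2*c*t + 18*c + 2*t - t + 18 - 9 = 18*c + t*(2*c + 1) + 9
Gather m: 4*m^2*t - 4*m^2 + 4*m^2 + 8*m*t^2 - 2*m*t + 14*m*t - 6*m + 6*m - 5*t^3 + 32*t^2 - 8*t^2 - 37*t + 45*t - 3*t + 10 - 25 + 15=4*m^2*t + m*(8*t^2 + 12*t) - 5*t^3 + 24*t^2 + 5*t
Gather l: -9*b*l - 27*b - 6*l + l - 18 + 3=-27*b + l*(-9*b - 5) - 15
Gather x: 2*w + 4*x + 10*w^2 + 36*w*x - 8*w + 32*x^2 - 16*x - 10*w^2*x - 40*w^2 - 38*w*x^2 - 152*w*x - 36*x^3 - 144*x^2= -30*w^2 - 6*w - 36*x^3 + x^2*(-38*w - 112) + x*(-10*w^2 - 116*w - 12)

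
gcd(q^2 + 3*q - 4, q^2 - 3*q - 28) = q + 4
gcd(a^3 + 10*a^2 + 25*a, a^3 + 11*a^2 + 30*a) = a^2 + 5*a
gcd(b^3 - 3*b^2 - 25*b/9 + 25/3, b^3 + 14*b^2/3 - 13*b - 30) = b^2 - 4*b/3 - 5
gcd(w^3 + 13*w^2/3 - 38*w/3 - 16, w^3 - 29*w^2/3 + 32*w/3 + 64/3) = w^2 - 5*w/3 - 8/3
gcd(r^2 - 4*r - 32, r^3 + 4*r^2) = r + 4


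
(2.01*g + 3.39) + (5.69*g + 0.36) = 7.7*g + 3.75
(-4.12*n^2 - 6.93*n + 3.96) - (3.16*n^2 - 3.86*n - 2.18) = -7.28*n^2 - 3.07*n + 6.14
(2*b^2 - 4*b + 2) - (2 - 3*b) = 2*b^2 - b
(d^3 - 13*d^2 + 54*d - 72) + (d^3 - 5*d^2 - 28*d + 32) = 2*d^3 - 18*d^2 + 26*d - 40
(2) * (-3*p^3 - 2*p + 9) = -6*p^3 - 4*p + 18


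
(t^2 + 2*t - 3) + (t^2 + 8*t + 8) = 2*t^2 + 10*t + 5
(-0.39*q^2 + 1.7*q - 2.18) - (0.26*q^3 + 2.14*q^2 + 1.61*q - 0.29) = -0.26*q^3 - 2.53*q^2 + 0.0899999999999999*q - 1.89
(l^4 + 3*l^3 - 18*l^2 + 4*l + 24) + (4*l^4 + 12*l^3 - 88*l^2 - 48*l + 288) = 5*l^4 + 15*l^3 - 106*l^2 - 44*l + 312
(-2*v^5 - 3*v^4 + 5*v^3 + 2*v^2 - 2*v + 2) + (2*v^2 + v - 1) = -2*v^5 - 3*v^4 + 5*v^3 + 4*v^2 - v + 1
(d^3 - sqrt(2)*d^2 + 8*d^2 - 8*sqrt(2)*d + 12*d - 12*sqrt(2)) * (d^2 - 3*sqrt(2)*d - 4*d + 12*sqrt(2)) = d^5 - 4*sqrt(2)*d^4 + 4*d^4 - 16*sqrt(2)*d^3 - 14*d^3 - 24*d^2 + 80*sqrt(2)*d^2 - 120*d + 192*sqrt(2)*d - 288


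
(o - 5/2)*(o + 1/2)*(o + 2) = o^3 - 21*o/4 - 5/2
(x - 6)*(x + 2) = x^2 - 4*x - 12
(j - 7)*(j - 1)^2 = j^3 - 9*j^2 + 15*j - 7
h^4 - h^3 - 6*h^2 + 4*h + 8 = (h - 2)^2*(h + 1)*(h + 2)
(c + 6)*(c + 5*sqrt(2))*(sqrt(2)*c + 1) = sqrt(2)*c^3 + 6*sqrt(2)*c^2 + 11*c^2 + 5*sqrt(2)*c + 66*c + 30*sqrt(2)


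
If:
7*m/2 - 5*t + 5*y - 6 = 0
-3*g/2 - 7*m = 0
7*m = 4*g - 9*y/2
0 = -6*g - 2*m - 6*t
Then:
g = 1512/2521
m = -324/2521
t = -1404/2521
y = 1848/2521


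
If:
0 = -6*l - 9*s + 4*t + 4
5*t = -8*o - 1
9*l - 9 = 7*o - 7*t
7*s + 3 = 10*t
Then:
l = -325/214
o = -283/214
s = 247/107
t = 205/107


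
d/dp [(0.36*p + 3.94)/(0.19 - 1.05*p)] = (4.41567*p - 0.799026)/(1.05*p - 0.19)^3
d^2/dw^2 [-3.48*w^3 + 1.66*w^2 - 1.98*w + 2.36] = 3.32 - 20.88*w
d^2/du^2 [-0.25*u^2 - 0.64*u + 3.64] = -0.500000000000000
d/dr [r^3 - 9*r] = 3*r^2 - 9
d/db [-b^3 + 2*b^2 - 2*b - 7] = -3*b^2 + 4*b - 2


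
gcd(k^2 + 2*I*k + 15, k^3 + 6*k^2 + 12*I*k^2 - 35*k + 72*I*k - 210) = k + 5*I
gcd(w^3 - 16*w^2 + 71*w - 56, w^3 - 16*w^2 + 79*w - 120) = w - 8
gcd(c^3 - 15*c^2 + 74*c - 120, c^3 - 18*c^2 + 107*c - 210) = c^2 - 11*c + 30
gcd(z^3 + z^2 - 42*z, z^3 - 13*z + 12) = 1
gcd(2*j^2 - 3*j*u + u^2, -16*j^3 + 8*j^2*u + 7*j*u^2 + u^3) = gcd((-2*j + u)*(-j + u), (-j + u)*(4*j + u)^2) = -j + u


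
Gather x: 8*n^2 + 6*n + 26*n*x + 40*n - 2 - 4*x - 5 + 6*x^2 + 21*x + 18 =8*n^2 + 46*n + 6*x^2 + x*(26*n + 17) + 11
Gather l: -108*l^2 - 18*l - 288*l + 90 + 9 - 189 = -108*l^2 - 306*l - 90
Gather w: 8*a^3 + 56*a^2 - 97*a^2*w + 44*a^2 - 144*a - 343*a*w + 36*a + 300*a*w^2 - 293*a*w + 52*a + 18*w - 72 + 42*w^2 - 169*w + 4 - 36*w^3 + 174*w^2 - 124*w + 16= 8*a^3 + 100*a^2 - 56*a - 36*w^3 + w^2*(300*a + 216) + w*(-97*a^2 - 636*a - 275) - 52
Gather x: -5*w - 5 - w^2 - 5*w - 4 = -w^2 - 10*w - 9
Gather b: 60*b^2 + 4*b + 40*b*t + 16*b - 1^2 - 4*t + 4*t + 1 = 60*b^2 + b*(40*t + 20)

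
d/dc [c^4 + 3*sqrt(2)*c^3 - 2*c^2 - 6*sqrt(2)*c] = 4*c^3 + 9*sqrt(2)*c^2 - 4*c - 6*sqrt(2)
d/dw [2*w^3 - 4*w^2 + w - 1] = 6*w^2 - 8*w + 1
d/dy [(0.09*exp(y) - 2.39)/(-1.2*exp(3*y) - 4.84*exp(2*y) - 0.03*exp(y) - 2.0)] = (0.216*exp(3*y) - 8.1684*exp(2*y) - 23.1352*exp(y) - 0.2517)*exp(y)/(1.44*exp(6*y) + 11.616*exp(5*y) + 23.4976*exp(4*y) + 5.0904*exp(3*y) + 19.3609*exp(2*y) + 0.12*exp(y) + 4.0)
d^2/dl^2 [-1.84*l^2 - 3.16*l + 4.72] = -3.68000000000000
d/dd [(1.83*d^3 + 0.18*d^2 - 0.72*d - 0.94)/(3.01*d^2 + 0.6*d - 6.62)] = (5.5083*d^4 + 2.196*d^3 - 34.0686*d^2 + 3.2756*d + 5.3304)/(9.0601*d^4 + 3.612*d^3 - 39.4924*d^2 - 7.944*d + 43.8244)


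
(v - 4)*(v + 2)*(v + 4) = v^3 + 2*v^2 - 16*v - 32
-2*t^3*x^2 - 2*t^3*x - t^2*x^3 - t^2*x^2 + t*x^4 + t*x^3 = x*(-2*t + x)*(t + x)*(t*x + t)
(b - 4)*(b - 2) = b^2 - 6*b + 8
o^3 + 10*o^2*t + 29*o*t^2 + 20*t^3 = (o + t)*(o + 4*t)*(o + 5*t)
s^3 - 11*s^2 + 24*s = s*(s - 8)*(s - 3)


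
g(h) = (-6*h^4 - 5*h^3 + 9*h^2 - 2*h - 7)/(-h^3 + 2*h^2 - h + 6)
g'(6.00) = 3.96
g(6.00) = 59.38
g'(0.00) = -0.53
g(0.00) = -1.17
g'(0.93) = -2.89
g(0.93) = -1.60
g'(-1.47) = 1.22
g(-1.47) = 0.22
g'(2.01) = -92.90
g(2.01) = -28.66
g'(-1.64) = 1.91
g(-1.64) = -0.05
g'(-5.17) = 5.61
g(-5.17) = -16.53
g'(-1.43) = 1.05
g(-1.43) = 0.26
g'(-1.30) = 0.47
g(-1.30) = 0.36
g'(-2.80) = 4.54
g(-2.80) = -4.09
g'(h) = (3*h^2 - 4*h + 1)*(-6*h^4 - 5*h^3 + 9*h^2 - 2*h - 7)/(-h^3 + 2*h^2 - h + 6)^2 + (-24*h^3 - 15*h^2 + 18*h - 2)/(-h^3 + 2*h^2 - h + 6)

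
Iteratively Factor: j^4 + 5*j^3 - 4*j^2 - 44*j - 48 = (j + 4)*(j^3 + j^2 - 8*j - 12) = (j + 2)*(j + 4)*(j^2 - j - 6) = (j + 2)^2*(j + 4)*(j - 3)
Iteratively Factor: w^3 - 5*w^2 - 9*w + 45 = (w - 5)*(w^2 - 9) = (w - 5)*(w + 3)*(w - 3)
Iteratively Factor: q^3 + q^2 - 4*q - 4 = (q + 2)*(q^2 - q - 2) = (q - 2)*(q + 2)*(q + 1)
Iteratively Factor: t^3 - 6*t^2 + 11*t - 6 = (t - 2)*(t^2 - 4*t + 3) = (t - 3)*(t - 2)*(t - 1)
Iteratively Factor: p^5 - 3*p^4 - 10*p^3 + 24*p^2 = (p - 2)*(p^4 - p^3 - 12*p^2) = p*(p - 2)*(p^3 - p^2 - 12*p) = p^2*(p - 2)*(p^2 - p - 12) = p^2*(p - 4)*(p - 2)*(p + 3)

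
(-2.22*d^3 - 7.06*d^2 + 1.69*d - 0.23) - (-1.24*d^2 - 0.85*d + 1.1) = -2.22*d^3 - 5.82*d^2 + 2.54*d - 1.33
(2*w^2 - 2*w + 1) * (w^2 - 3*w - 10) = 2*w^4 - 8*w^3 - 13*w^2 + 17*w - 10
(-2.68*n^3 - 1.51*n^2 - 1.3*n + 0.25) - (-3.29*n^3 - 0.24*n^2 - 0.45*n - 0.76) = 0.61*n^3 - 1.27*n^2 - 0.85*n + 1.01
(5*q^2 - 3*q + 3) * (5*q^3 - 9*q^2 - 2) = 25*q^5 - 60*q^4 + 42*q^3 - 37*q^2 + 6*q - 6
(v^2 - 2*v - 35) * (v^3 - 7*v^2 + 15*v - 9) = v^5 - 9*v^4 - 6*v^3 + 206*v^2 - 507*v + 315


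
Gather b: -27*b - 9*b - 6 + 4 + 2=-36*b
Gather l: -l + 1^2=1 - l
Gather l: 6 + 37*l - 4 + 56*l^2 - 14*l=56*l^2 + 23*l + 2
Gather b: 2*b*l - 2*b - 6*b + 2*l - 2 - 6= b*(2*l - 8) + 2*l - 8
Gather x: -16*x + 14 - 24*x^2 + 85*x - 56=-24*x^2 + 69*x - 42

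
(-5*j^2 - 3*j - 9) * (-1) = 5*j^2 + 3*j + 9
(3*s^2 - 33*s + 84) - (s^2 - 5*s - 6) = 2*s^2 - 28*s + 90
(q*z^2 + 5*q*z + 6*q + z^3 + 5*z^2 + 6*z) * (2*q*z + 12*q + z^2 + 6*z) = 2*q^2*z^3 + 22*q^2*z^2 + 72*q^2*z + 72*q^2 + 3*q*z^4 + 33*q*z^3 + 108*q*z^2 + 108*q*z + z^5 + 11*z^4 + 36*z^3 + 36*z^2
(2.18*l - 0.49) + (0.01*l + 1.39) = 2.19*l + 0.9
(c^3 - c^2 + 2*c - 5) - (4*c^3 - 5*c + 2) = -3*c^3 - c^2 + 7*c - 7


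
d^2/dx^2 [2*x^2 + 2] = 4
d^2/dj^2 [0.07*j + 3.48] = 0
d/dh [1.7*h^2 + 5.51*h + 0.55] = 3.4*h + 5.51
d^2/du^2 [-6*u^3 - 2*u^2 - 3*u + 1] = -36*u - 4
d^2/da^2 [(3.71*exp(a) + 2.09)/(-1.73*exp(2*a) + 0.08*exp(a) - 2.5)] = (-11.103659*exp(4*a) - 25.534108*exp(3*a) + 97.142268*exp(2*a) + 35.401624*exp(a) - 23.6055)*exp(a)/(5.177717*exp(6*a) - 0.718296*exp(5*a) + 22.479966*exp(4*a) - 2.076512*exp(3*a) + 32.4855*exp(2*a) - 1.5*exp(a) + 15.625)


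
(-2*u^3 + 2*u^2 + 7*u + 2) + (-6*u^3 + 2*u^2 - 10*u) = -8*u^3 + 4*u^2 - 3*u + 2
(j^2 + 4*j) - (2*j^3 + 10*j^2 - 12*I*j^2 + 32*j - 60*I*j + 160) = -2*j^3 - 9*j^2 + 12*I*j^2 - 28*j + 60*I*j - 160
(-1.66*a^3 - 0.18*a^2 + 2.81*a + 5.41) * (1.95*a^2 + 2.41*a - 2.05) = -3.237*a^5 - 4.3516*a^4 + 8.4487*a^3 + 17.6906*a^2 + 7.2776*a - 11.0905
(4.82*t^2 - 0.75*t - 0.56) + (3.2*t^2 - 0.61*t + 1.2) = 8.02*t^2 - 1.36*t + 0.64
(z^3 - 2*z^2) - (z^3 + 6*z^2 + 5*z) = -8*z^2 - 5*z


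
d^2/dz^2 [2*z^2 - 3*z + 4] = 4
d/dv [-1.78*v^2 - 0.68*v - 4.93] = -3.56*v - 0.68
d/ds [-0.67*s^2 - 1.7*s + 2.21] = -1.34*s - 1.7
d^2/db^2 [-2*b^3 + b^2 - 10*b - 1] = 2 - 12*b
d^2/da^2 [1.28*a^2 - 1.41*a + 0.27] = 2.56000000000000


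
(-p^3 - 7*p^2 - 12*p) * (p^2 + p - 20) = -p^5 - 8*p^4 + p^3 + 128*p^2 + 240*p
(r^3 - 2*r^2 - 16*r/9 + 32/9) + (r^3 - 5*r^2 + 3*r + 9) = 2*r^3 - 7*r^2 + 11*r/9 + 113/9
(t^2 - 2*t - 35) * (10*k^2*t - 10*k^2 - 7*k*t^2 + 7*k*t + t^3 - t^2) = 10*k^2*t^3 - 30*k^2*t^2 - 330*k^2*t + 350*k^2 - 7*k*t^4 + 21*k*t^3 + 231*k*t^2 - 245*k*t + t^5 - 3*t^4 - 33*t^3 + 35*t^2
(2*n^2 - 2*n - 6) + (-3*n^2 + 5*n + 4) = -n^2 + 3*n - 2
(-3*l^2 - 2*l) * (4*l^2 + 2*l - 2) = -12*l^4 - 14*l^3 + 2*l^2 + 4*l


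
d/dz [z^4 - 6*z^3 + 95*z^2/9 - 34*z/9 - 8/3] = 4*z^3 - 18*z^2 + 190*z/9 - 34/9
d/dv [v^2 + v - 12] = 2*v + 1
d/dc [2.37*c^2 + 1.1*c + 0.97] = 4.74*c + 1.1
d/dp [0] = 0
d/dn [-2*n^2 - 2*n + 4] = -4*n - 2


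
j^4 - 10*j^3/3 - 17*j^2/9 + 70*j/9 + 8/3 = (j - 3)*(j - 2)*(j + 1/3)*(j + 4/3)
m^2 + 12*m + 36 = (m + 6)^2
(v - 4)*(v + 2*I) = v^2 - 4*v + 2*I*v - 8*I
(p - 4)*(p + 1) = p^2 - 3*p - 4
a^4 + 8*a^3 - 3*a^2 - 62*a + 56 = (a - 2)*(a - 1)*(a + 4)*(a + 7)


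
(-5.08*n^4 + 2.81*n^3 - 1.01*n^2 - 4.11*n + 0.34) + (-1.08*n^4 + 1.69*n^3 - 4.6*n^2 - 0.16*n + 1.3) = -6.16*n^4 + 4.5*n^3 - 5.61*n^2 - 4.27*n + 1.64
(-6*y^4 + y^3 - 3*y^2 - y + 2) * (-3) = 18*y^4 - 3*y^3 + 9*y^2 + 3*y - 6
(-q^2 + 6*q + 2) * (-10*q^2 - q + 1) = 10*q^4 - 59*q^3 - 27*q^2 + 4*q + 2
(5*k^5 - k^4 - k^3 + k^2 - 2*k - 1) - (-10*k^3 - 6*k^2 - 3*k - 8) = 5*k^5 - k^4 + 9*k^3 + 7*k^2 + k + 7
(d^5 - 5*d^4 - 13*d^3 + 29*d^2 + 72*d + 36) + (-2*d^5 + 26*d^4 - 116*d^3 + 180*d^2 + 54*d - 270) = -d^5 + 21*d^4 - 129*d^3 + 209*d^2 + 126*d - 234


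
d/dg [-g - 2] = -1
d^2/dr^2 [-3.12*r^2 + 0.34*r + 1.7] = -6.24000000000000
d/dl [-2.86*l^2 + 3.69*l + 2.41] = 3.69 - 5.72*l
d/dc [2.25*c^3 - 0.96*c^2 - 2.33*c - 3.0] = 6.75*c^2 - 1.92*c - 2.33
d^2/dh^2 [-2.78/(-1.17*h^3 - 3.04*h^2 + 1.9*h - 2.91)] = (-(19.5156*h + 16.9024)*(1.17*h^3 + 3.04*h^2 - 1.9*h + 2.91) + 2.78*(3.51*h^2 + 6.08*h - 1.9)*(7.02*h^2 + 12.16*h - 3.8))/(1.17*h^3 + 3.04*h^2 - 1.9*h + 2.91)^3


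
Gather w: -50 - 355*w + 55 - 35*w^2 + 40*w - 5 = -35*w^2 - 315*w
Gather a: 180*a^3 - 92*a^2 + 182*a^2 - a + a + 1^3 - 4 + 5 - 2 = 180*a^3 + 90*a^2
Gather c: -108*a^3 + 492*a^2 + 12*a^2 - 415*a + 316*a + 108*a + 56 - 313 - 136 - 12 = -108*a^3 + 504*a^2 + 9*a - 405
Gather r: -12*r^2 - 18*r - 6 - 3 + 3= -12*r^2 - 18*r - 6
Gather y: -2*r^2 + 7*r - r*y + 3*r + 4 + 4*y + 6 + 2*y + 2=-2*r^2 + 10*r + y*(6 - r) + 12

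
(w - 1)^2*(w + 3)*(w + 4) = w^4 + 5*w^3 - w^2 - 17*w + 12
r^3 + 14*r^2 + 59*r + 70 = (r + 2)*(r + 5)*(r + 7)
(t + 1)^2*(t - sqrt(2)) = t^3 - sqrt(2)*t^2 + 2*t^2 - 2*sqrt(2)*t + t - sqrt(2)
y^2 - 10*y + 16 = (y - 8)*(y - 2)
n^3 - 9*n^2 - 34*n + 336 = (n - 8)*(n - 7)*(n + 6)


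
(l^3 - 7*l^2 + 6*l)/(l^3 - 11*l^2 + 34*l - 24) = l/(l - 4)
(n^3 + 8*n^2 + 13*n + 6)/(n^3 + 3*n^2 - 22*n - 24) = (n + 1)/(n - 4)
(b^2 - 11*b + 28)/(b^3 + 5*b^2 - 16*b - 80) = (b - 7)/(b^2 + 9*b + 20)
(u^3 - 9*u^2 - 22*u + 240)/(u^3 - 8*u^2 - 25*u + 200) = (u - 6)/(u - 5)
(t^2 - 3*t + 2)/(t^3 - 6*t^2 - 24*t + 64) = (t - 1)/(t^2 - 4*t - 32)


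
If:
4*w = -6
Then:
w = -3/2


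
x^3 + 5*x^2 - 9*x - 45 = (x - 3)*(x + 3)*(x + 5)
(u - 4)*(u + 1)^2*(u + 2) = u^4 - 11*u^2 - 18*u - 8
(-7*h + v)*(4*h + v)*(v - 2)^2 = -28*h^2*v^2 + 112*h^2*v - 112*h^2 - 3*h*v^3 + 12*h*v^2 - 12*h*v + v^4 - 4*v^3 + 4*v^2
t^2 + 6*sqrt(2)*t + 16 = (t + 2*sqrt(2))*(t + 4*sqrt(2))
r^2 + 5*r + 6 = (r + 2)*(r + 3)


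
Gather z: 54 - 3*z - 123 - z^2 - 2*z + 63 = -z^2 - 5*z - 6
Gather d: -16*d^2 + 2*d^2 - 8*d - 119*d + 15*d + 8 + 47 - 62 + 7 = -14*d^2 - 112*d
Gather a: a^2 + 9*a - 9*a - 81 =a^2 - 81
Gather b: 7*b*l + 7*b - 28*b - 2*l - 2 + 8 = b*(7*l - 21) - 2*l + 6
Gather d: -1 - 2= -3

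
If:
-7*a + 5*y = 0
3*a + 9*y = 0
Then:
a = 0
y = 0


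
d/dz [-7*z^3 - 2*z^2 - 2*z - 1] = -21*z^2 - 4*z - 2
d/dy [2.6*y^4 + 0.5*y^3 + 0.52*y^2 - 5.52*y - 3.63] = 10.4*y^3 + 1.5*y^2 + 1.04*y - 5.52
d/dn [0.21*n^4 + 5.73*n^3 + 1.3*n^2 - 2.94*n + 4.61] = 0.84*n^3 + 17.19*n^2 + 2.6*n - 2.94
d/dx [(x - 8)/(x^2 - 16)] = (x^2 - 2*x*(x - 8) - 16)/(x^2 - 16)^2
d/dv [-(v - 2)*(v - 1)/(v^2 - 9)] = (-3*v^2 + 22*v - 27)/(v^4 - 18*v^2 + 81)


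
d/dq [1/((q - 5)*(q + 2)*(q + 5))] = (-(q - 5)*(q + 2) - (q - 5)*(q + 5) - (q + 2)*(q + 5))/((q - 5)^2*(q + 2)^2*(q + 5)^2)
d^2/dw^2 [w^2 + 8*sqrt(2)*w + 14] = 2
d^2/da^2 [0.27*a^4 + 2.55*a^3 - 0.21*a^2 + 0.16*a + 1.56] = 3.24*a^2 + 15.3*a - 0.42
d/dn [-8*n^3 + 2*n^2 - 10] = 4*n*(1 - 6*n)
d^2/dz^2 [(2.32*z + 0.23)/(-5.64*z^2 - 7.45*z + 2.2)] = (-(2.32*z + 0.23)*(11.28*z + 7.45)*(22.56*z + 14.9) + (78.5088*z + 37.1624)*(5.64*z^2 + 7.45*z - 2.2))/(5.64*z^2 + 7.45*z - 2.2)^3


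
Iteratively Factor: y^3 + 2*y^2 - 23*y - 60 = (y + 3)*(y^2 - y - 20) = (y + 3)*(y + 4)*(y - 5)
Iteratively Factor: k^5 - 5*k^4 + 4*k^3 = (k)*(k^4 - 5*k^3 + 4*k^2) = k*(k - 1)*(k^3 - 4*k^2) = k*(k - 4)*(k - 1)*(k^2) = k^2*(k - 4)*(k - 1)*(k)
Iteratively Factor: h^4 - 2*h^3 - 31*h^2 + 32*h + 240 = (h - 5)*(h^3 + 3*h^2 - 16*h - 48) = (h - 5)*(h - 4)*(h^2 + 7*h + 12) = (h - 5)*(h - 4)*(h + 4)*(h + 3)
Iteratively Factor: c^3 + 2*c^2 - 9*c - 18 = (c - 3)*(c^2 + 5*c + 6) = (c - 3)*(c + 2)*(c + 3)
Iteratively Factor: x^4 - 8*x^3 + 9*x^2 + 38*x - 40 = (x - 4)*(x^3 - 4*x^2 - 7*x + 10) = (x - 5)*(x - 4)*(x^2 + x - 2) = (x - 5)*(x - 4)*(x + 2)*(x - 1)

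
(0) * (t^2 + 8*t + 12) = 0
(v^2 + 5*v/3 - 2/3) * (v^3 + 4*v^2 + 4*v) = v^5 + 17*v^4/3 + 10*v^3 + 4*v^2 - 8*v/3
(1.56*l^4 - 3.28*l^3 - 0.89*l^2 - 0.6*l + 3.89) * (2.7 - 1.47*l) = -2.2932*l^5 + 9.0336*l^4 - 7.5477*l^3 - 1.521*l^2 - 7.3383*l + 10.503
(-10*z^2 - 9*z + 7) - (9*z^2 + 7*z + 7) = -19*z^2 - 16*z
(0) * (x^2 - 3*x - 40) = 0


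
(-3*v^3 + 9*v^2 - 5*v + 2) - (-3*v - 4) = -3*v^3 + 9*v^2 - 2*v + 6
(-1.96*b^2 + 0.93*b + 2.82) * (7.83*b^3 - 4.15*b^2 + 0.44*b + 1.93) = -15.3468*b^5 + 15.4159*b^4 + 17.3587*b^3 - 15.0766*b^2 + 3.0357*b + 5.4426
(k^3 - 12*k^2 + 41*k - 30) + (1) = k^3 - 12*k^2 + 41*k - 29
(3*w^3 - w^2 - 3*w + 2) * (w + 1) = 3*w^4 + 2*w^3 - 4*w^2 - w + 2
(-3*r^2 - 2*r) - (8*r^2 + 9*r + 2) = -11*r^2 - 11*r - 2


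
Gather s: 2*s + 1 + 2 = 2*s + 3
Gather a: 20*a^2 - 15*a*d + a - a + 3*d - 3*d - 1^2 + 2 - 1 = 20*a^2 - 15*a*d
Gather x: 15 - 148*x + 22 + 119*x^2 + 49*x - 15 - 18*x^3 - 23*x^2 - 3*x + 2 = -18*x^3 + 96*x^2 - 102*x + 24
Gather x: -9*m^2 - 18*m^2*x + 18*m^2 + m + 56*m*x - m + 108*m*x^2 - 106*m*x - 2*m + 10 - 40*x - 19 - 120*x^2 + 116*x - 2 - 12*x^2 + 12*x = 9*m^2 - 2*m + x^2*(108*m - 132) + x*(-18*m^2 - 50*m + 88) - 11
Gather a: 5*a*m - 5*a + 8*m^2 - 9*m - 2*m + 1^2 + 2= a*(5*m - 5) + 8*m^2 - 11*m + 3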